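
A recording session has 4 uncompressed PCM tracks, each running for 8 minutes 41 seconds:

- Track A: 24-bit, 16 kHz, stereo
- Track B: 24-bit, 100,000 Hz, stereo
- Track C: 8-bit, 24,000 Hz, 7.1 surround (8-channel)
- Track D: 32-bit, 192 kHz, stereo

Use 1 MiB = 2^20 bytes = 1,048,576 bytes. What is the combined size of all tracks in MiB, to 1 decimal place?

1204.4 MiB

8 minutes 41 seconds = 521 s.
Track A: 16,000 × 521 × 3 × 2 = 50,016,000 bytes.
Track B: 100,000 × 521 × 3 × 2 = 312,600,000 bytes.
Track C: 24,000 × 521 × 1 × 8 = 100,032,000 bytes.
Track D: 192,000 × 521 × 4 × 2 = 800,256,000 bytes.
Total = 1,262,904,000 bytes = 1204.4 MiB.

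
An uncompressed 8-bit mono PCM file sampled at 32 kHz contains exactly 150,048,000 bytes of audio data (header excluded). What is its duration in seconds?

4,689 seconds

Byte rate = 32,000 × 1 × 1 = 32,000 bytes/s.
Duration = 150,048,000 / 32,000 = 4,689 s.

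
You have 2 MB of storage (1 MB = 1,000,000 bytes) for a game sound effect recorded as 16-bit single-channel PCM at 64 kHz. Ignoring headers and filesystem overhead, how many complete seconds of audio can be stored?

15 seconds

Uncompressed byte rate = 64,000 × 2 × 1 = 128,000 bytes/s.
Capacity = 2 × 1,000,000 = 2,000,000 bytes.
2,000,000 / 128,000 ≈ 15.62 s → 15 seconds.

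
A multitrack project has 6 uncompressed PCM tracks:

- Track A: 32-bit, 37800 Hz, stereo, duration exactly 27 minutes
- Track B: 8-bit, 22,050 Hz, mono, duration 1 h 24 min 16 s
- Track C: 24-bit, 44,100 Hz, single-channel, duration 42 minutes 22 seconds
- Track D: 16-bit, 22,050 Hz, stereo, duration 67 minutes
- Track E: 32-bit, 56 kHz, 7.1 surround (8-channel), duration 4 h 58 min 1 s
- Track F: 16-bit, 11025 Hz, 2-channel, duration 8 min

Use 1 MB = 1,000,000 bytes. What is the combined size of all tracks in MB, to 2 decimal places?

Track A: exactly 27 minutes = 1,620 s; 37,800 × 1,620 × 4 × 2 = 489,888,000 bytes.
Track B: 1 h 24 min 16 s = 5,056 s; 22,050 × 5,056 × 1 × 1 = 111,484,800 bytes.
Track C: 42 minutes 22 seconds = 2,542 s; 44,100 × 2,542 × 3 × 1 = 336,306,600 bytes.
Track D: 67 minutes = 4,020 s; 22,050 × 4,020 × 2 × 2 = 354,564,000 bytes.
Track E: 4 h 58 min 1 s = 17,881 s; 56,000 × 17,881 × 4 × 8 = 32,042,752,000 bytes.
Track F: 8 min = 480 s; 11,025 × 480 × 2 × 2 = 21,168,000 bytes.
Total = 33,356,163,400 bytes = 33356.16 MB.

33356.16 MB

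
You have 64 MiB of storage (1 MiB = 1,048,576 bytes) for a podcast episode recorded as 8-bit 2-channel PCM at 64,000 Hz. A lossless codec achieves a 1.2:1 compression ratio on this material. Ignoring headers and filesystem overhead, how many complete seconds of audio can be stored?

Uncompressed byte rate = 64,000 × 1 × 2 = 128,000 bytes/s.
After 1.2:1 compression, effective rate ≈ 106666.67 bytes/s.
Capacity = 64 × 1,048,576 = 67,108,864 bytes.
67,108,864 / effective rate ≈ 629.15 s → 629 seconds.

629 seconds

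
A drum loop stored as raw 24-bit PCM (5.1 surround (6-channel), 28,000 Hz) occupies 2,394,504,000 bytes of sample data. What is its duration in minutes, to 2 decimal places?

79.18 minutes

Byte rate = 28,000 × 3 × 6 = 504,000 bytes/s.
Duration = 2,394,504,000 / 504,000 = 4,751 s.
4,751 s / 60 = 79.18 minutes.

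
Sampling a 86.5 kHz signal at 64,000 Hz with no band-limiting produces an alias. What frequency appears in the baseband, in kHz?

22.5 kHz

Nyquist = 64,000/2 = 32,000 Hz; 86,500 Hz exceeds it.
Alias = |86,500 − 1×64,000| = |86,500 − 64,000| = 22,500 Hz = 22.5 kHz.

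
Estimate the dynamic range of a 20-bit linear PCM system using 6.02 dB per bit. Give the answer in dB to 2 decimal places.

120.40 dB

20 × 6.02 = 120.40 dB.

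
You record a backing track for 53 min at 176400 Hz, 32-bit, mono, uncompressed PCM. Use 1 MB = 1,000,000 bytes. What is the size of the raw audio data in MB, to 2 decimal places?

Duration = 53 min = 3,180 s.
Bytes = 176,400 samples/s × 3,180 s × 4 bytes/sample × 1 ch = 2,243,808,000 bytes.
2,243,808,000 / 1,000,000 = 2243.81 MB.

2243.81 MB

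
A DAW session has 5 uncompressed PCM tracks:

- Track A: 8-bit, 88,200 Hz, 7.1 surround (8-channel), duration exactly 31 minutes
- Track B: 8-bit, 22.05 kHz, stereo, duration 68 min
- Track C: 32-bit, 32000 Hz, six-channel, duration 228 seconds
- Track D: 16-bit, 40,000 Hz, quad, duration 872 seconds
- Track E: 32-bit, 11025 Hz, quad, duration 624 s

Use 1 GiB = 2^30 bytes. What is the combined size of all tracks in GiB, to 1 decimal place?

Track A: exactly 31 minutes = 1,860 s; 88,200 × 1,860 × 1 × 8 = 1,312,416,000 bytes.
Track B: 68 min = 4,080 s; 22,050 × 4,080 × 1 × 2 = 179,928,000 bytes.
Track C: 32,000 × 228 × 4 × 6 = 175,104,000 bytes.
Track D: 40,000 × 872 × 2 × 4 = 279,040,000 bytes.
Track E: 11,025 × 624 × 4 × 4 = 110,073,600 bytes.
Total = 2,056,561,600 bytes = 1.9 GiB.

1.9 GiB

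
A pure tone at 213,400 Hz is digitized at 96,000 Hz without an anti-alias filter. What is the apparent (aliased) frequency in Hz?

Nyquist = 96,000/2 = 48,000 Hz; 213,400 Hz exceeds it.
Alias = |213,400 − 2×96,000| = |213,400 − 192,000| = 21,400 Hz.

21,400 Hz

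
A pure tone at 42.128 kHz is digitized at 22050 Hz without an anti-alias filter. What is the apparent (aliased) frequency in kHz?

Nyquist = 22,050/2 = 11,025 Hz; 42,128 Hz exceeds it.
Alias = |42,128 − 2×22,050| = |42,128 − 44,100| = 1,972 Hz = 1.972 kHz.

1.972 kHz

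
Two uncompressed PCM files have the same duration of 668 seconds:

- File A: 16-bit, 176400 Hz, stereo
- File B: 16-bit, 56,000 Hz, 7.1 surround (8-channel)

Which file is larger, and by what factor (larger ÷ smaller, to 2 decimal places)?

File A: 176,400 × 2 × 2 = 705,600 bytes/s.
File B: 56,000 × 2 × 8 = 896,000 bytes/s.
File B is larger; ratio = 598,528,000 / 471,340,800 = 1.27.

File B, by a factor of 1.27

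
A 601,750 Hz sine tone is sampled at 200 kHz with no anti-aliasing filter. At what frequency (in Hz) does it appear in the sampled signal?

Nyquist = 200,000/2 = 100,000 Hz; 601,750 Hz exceeds it.
Alias = |601,750 − 3×200,000| = |601,750 − 600,000| = 1,750 Hz.

1,750 Hz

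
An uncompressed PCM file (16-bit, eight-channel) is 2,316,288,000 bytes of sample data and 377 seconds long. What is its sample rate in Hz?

Bytes = sample_rate × seconds × bytes_per_sample × channels.
sample_rate = 2,316,288,000 / (377 × 2 × 8) = 2,316,288,000 / 6,032 = 384,000 Hz.

384,000 Hz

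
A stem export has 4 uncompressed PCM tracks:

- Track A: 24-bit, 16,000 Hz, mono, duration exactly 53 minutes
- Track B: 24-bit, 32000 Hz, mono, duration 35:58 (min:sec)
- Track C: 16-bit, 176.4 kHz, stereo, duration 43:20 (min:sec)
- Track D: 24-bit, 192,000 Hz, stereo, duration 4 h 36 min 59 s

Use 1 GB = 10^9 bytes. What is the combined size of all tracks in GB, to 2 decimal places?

21.34 GB

Track A: exactly 53 minutes = 3,180 s; 16,000 × 3,180 × 3 × 1 = 152,640,000 bytes.
Track B: 35:58 (min:sec) = 2,158 s; 32,000 × 2,158 × 3 × 1 = 207,168,000 bytes.
Track C: 43:20 (min:sec) = 2,600 s; 176,400 × 2,600 × 2 × 2 = 1,834,560,000 bytes.
Track D: 4 h 36 min 59 s = 16,619 s; 192,000 × 16,619 × 3 × 2 = 19,145,088,000 bytes.
Total = 21,339,456,000 bytes = 21.34 GB.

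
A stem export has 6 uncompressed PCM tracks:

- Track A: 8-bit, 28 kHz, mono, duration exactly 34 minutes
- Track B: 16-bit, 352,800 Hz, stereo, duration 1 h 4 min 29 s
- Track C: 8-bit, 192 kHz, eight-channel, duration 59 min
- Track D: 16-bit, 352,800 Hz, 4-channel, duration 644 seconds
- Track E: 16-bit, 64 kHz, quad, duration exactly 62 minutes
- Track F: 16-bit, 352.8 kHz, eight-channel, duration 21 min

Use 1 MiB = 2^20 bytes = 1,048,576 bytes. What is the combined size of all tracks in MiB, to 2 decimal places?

Track A: exactly 34 minutes = 2,040 s; 28,000 × 2,040 × 1 × 1 = 57,120,000 bytes.
Track B: 1 h 4 min 29 s = 3,869 s; 352,800 × 3,869 × 2 × 2 = 5,459,932,800 bytes.
Track C: 59 min = 3,540 s; 192,000 × 3,540 × 1 × 8 = 5,437,440,000 bytes.
Track D: 352,800 × 644 × 2 × 4 = 1,817,625,600 bytes.
Track E: exactly 62 minutes = 3,720 s; 64,000 × 3,720 × 2 × 4 = 1,904,640,000 bytes.
Track F: 21 min = 1,260 s; 352,800 × 1,260 × 2 × 8 = 7,112,448,000 bytes.
Total = 21,789,206,400 bytes = 20779.81 MiB.

20779.81 MiB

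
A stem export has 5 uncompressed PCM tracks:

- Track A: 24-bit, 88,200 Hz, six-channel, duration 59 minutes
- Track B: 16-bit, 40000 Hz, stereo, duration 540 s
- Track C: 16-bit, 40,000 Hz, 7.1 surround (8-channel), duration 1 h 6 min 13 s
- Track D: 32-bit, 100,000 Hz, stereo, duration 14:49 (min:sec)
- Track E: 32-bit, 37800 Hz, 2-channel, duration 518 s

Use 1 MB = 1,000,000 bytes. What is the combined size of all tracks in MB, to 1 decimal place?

9117.1 MB

Track A: 59 minutes = 3,540 s; 88,200 × 3,540 × 3 × 6 = 5,620,104,000 bytes.
Track B: 40,000 × 540 × 2 × 2 = 86,400,000 bytes.
Track C: 1 h 6 min 13 s = 3,973 s; 40,000 × 3,973 × 2 × 8 = 2,542,720,000 bytes.
Track D: 14:49 (min:sec) = 889 s; 100,000 × 889 × 4 × 2 = 711,200,000 bytes.
Track E: 37,800 × 518 × 4 × 2 = 156,643,200 bytes.
Total = 9,117,067,200 bytes = 9117.1 MB.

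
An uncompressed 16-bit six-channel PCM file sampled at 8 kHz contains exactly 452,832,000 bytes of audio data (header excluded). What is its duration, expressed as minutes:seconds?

78:37

Byte rate = 8,000 × 2 × 6 = 96,000 bytes/s.
Duration = 452,832,000 / 96,000 = 4,717 s.
4,717 s = 78:37.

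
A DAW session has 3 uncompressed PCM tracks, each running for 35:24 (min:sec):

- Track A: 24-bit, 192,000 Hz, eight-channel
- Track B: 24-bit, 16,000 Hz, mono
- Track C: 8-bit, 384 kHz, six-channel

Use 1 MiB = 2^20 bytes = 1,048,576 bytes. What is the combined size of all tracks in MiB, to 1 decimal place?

35:24 (min:sec) = 2,124 s.
Track A: 192,000 × 2,124 × 3 × 8 = 9,787,392,000 bytes.
Track B: 16,000 × 2,124 × 3 × 1 = 101,952,000 bytes.
Track C: 384,000 × 2,124 × 1 × 6 = 4,893,696,000 bytes.
Total = 14,783,040,000 bytes = 14098.2 MiB.

14098.2 MiB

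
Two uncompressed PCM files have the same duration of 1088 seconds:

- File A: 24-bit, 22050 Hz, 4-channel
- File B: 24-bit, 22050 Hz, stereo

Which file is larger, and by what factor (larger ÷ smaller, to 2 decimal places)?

File A, by a factor of 2.00

File A: 22,050 × 3 × 4 = 264,600 bytes/s.
File B: 22,050 × 3 × 2 = 132,300 bytes/s.
File A is larger; ratio = 287,884,800 / 143,942,400 = 2.00.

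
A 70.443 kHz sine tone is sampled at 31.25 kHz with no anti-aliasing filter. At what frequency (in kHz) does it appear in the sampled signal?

7.943 kHz

Nyquist = 31,250/2 = 15,625 Hz; 70,443 Hz exceeds it.
Alias = |70,443 − 2×31,250| = |70,443 − 62,500| = 7,943 Hz = 7.943 kHz.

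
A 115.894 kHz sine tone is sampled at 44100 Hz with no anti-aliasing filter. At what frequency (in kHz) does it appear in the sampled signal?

16.406 kHz

Nyquist = 44,100/2 = 22,050 Hz; 115,894 Hz exceeds it.
Alias = |115,894 − 3×44,100| = |115,894 − 132,300| = 16,406 Hz = 16.406 kHz.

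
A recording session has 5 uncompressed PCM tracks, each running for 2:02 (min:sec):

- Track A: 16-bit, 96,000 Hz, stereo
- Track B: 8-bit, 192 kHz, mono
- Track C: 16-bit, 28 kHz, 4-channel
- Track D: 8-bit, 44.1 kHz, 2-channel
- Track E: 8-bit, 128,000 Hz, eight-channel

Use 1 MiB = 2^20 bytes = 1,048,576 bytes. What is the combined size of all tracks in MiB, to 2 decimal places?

2:02 (min:sec) = 122 s.
Track A: 96,000 × 122 × 2 × 2 = 46,848,000 bytes.
Track B: 192,000 × 122 × 1 × 1 = 23,424,000 bytes.
Track C: 28,000 × 122 × 2 × 4 = 27,328,000 bytes.
Track D: 44,100 × 122 × 1 × 2 = 10,760,400 bytes.
Track E: 128,000 × 122 × 1 × 8 = 124,928,000 bytes.
Total = 233,288,400 bytes = 222.48 MiB.

222.48 MiB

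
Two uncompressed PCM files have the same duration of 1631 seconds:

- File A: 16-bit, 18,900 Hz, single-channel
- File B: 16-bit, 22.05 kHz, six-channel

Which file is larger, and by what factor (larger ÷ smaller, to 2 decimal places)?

File B, by a factor of 7.00

File A: 18,900 × 2 × 1 = 37,800 bytes/s.
File B: 22,050 × 2 × 6 = 264,600 bytes/s.
File B is larger; ratio = 431,562,600 / 61,651,800 = 7.00.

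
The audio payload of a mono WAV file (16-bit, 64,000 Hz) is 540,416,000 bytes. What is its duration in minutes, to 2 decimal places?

70.37 minutes

Byte rate = 64,000 × 2 × 1 = 128,000 bytes/s.
Duration = 540,416,000 / 128,000 = 4,222 s.
4,222 s / 60 = 70.37 minutes.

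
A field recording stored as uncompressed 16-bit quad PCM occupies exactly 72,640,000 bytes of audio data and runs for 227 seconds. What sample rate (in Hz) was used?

Bytes = sample_rate × seconds × bytes_per_sample × channels.
sample_rate = 72,640,000 / (227 × 2 × 4) = 72,640,000 / 1,816 = 40,000 Hz.

40,000 Hz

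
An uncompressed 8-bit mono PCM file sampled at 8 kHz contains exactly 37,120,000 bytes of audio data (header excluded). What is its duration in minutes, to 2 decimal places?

77.33 minutes

Byte rate = 8,000 × 1 × 1 = 8,000 bytes/s.
Duration = 37,120,000 / 8,000 = 4,640 s.
4,640 s / 60 = 77.33 minutes.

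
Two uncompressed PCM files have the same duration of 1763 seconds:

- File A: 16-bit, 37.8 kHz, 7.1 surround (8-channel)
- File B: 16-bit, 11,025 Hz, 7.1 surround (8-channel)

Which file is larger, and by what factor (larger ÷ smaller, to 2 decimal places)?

File A, by a factor of 3.43

File A: 37,800 × 2 × 8 = 604,800 bytes/s.
File B: 11,025 × 2 × 8 = 176,400 bytes/s.
File A is larger; ratio = 1,066,262,400 / 310,993,200 = 3.43.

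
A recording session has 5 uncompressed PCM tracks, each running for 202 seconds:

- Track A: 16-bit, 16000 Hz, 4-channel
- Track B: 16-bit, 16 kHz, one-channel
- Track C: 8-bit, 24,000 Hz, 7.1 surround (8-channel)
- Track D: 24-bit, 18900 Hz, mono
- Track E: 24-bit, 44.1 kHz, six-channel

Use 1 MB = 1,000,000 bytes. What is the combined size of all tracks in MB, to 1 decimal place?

242.9 MB

Track A: 16,000 × 202 × 2 × 4 = 25,856,000 bytes.
Track B: 16,000 × 202 × 2 × 1 = 6,464,000 bytes.
Track C: 24,000 × 202 × 1 × 8 = 38,784,000 bytes.
Track D: 18,900 × 202 × 3 × 1 = 11,453,400 bytes.
Track E: 44,100 × 202 × 3 × 6 = 160,347,600 bytes.
Total = 242,905,000 bytes = 242.9 MB.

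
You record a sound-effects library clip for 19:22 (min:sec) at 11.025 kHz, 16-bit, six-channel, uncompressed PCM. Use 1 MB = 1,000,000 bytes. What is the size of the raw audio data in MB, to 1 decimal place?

Duration = 19:22 (min:sec) = 1,162 s.
Bytes = 11,025 samples/s × 1,162 s × 2 bytes/sample × 6 ch = 153,732,600 bytes.
153,732,600 / 1,000,000 = 153.7 MB.

153.7 MB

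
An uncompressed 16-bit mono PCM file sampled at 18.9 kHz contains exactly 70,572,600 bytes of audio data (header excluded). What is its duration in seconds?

Byte rate = 18,900 × 2 × 1 = 37,800 bytes/s.
Duration = 70,572,600 / 37,800 = 1,867 s.

1,867 seconds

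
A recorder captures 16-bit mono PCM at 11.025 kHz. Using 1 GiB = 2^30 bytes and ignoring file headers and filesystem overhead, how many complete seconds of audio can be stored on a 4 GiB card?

194,783 seconds

Uncompressed byte rate = 11,025 × 2 × 1 = 22,050 bytes/s.
Capacity = 4 × 1,073,741,824 = 4,294,967,296 bytes.
4,294,967,296 / 22,050 ≈ 194783.1 s → 194,783 seconds.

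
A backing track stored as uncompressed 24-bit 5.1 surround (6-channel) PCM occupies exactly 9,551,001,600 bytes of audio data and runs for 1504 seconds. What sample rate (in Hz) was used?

Bytes = sample_rate × seconds × bytes_per_sample × channels.
sample_rate = 9,551,001,600 / (1,504 × 3 × 6) = 9,551,001,600 / 27,072 = 352,800 Hz.

352,800 Hz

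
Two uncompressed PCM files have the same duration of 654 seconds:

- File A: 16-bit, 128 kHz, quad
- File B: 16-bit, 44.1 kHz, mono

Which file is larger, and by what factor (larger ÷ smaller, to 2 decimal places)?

File A, by a factor of 11.61

File A: 128,000 × 2 × 4 = 1,024,000 bytes/s.
File B: 44,100 × 2 × 1 = 88,200 bytes/s.
File A is larger; ratio = 669,696,000 / 57,682,800 = 11.61.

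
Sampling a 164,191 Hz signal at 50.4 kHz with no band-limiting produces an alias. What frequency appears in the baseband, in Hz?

Nyquist = 50,400/2 = 25,200 Hz; 164,191 Hz exceeds it.
Alias = |164,191 − 3×50,400| = |164,191 − 151,200| = 12,991 Hz.

12,991 Hz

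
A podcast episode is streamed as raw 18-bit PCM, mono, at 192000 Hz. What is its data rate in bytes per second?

432,000 bytes/s

Bit rate = 192,000 × 18 × 1 = 3,456,000 bits/s.
3,456,000 / 8 = 432,000 bytes/s.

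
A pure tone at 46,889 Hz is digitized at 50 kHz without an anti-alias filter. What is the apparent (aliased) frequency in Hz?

Nyquist = 50,000/2 = 25,000 Hz; 46,889 Hz exceeds it.
Alias = |46,889 − 1×50,000| = |46,889 − 50,000| = 3,111 Hz.

3,111 Hz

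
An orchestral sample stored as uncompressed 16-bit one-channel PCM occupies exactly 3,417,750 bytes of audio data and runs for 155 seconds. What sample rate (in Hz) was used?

11,025 Hz

Bytes = sample_rate × seconds × bytes_per_sample × channels.
sample_rate = 3,417,750 / (155 × 2 × 1) = 3,417,750 / 310 = 11,025 Hz.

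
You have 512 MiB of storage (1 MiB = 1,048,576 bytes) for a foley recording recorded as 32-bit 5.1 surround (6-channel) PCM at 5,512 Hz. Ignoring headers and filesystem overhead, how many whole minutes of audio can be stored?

67 minutes

Uncompressed byte rate = 5,512 × 4 × 6 = 132,288 bytes/s.
Capacity = 512 × 1,048,576 = 536,870,912 bytes.
536,870,912 / 132,288 ≈ 4058.35 s → 67 minutes.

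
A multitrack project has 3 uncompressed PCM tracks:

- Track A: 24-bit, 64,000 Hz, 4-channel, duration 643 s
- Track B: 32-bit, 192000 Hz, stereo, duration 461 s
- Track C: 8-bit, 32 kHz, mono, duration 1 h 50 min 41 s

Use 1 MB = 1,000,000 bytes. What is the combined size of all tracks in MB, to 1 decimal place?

1414.4 MB

Track A: 64,000 × 643 × 3 × 4 = 493,824,000 bytes.
Track B: 192,000 × 461 × 4 × 2 = 708,096,000 bytes.
Track C: 1 h 50 min 41 s = 6,641 s; 32,000 × 6,641 × 1 × 1 = 212,512,000 bytes.
Total = 1,414,432,000 bytes = 1414.4 MB.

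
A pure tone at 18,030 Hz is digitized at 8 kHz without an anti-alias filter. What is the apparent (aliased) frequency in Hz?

2,030 Hz

Nyquist = 8,000/2 = 4,000 Hz; 18,030 Hz exceeds it.
Alias = |18,030 − 2×8,000| = |18,030 − 16,000| = 2,030 Hz.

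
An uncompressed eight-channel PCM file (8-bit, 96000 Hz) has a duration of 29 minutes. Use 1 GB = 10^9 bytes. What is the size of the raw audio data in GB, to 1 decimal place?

1.3 GB

Duration = 29 minutes = 1,740 s.
Bytes = 96,000 samples/s × 1,740 s × 1 bytes/sample × 8 ch = 1,336,320,000 bytes.
1,336,320,000 / 1,000,000,000 = 1.3 GB.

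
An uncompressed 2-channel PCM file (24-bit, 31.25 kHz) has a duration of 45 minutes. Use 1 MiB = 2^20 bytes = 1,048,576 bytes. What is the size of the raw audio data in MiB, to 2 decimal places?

Duration = 45 minutes = 2,700 s.
Bytes = 31,250 samples/s × 2,700 s × 3 bytes/sample × 2 ch = 506,250,000 bytes.
506,250,000 / 1,048,576 = 482.80 MiB.

482.80 MiB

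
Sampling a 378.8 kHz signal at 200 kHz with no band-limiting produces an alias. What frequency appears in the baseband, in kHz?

Nyquist = 200,000/2 = 100,000 Hz; 378,800 Hz exceeds it.
Alias = |378,800 − 2×200,000| = |378,800 − 400,000| = 21,200 Hz = 21.2 kHz.

21.2 kHz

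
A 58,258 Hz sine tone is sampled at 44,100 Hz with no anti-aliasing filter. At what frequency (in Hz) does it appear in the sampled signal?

14,158 Hz

Nyquist = 44,100/2 = 22,050 Hz; 58,258 Hz exceeds it.
Alias = |58,258 − 1×44,100| = |58,258 − 44,100| = 14,158 Hz.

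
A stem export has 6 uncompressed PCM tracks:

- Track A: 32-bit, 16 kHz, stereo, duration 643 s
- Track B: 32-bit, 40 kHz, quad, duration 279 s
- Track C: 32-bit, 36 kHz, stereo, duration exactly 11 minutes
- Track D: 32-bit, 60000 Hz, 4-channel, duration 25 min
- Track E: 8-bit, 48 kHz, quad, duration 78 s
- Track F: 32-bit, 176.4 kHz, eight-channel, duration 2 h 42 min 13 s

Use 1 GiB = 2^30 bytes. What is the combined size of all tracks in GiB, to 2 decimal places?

52.94 GiB

Track A: 16,000 × 643 × 4 × 2 = 82,304,000 bytes.
Track B: 40,000 × 279 × 4 × 4 = 178,560,000 bytes.
Track C: exactly 11 minutes = 660 s; 36,000 × 660 × 4 × 2 = 190,080,000 bytes.
Track D: 25 min = 1,500 s; 60,000 × 1,500 × 4 × 4 = 1,440,000,000 bytes.
Track E: 48,000 × 78 × 1 × 4 = 14,976,000 bytes.
Track F: 2 h 42 min 13 s = 9,733 s; 176,400 × 9,733 × 4 × 8 = 54,940,838,400 bytes.
Total = 56,846,758,400 bytes = 52.94 GiB.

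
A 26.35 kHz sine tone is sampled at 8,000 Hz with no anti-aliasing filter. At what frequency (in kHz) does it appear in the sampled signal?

Nyquist = 8,000/2 = 4,000 Hz; 26,350 Hz exceeds it.
Alias = |26,350 − 3×8,000| = |26,350 − 24,000| = 2,350 Hz = 2.35 kHz.

2.35 kHz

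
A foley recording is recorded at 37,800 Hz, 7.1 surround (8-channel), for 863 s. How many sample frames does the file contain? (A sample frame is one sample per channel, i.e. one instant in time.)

37,800 samples/s × 863 s = 32,621,400 frames.

32,621,400 sample frames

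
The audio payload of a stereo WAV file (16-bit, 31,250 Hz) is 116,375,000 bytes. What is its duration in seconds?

931 seconds

Byte rate = 31,250 × 2 × 2 = 125,000 bytes/s.
Duration = 116,375,000 / 125,000 = 931 s.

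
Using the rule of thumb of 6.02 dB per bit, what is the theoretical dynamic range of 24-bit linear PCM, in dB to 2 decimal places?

144.48 dB

24 × 6.02 = 144.48 dB.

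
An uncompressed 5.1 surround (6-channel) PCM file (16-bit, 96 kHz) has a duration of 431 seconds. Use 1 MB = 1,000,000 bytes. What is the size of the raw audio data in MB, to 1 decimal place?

Bytes = 96,000 samples/s × 431 s × 2 bytes/sample × 6 ch = 496,512,000 bytes.
496,512,000 / 1,000,000 = 496.5 MB.

496.5 MB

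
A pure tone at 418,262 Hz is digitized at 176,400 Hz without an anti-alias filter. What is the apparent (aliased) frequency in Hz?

Nyquist = 176,400/2 = 88,200 Hz; 418,262 Hz exceeds it.
Alias = |418,262 − 2×176,400| = |418,262 − 352,800| = 65,462 Hz.

65,462 Hz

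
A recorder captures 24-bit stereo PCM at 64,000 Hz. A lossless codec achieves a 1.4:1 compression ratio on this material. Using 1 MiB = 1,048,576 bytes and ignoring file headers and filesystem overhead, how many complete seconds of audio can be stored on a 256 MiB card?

Uncompressed byte rate = 64,000 × 3 × 2 = 384,000 bytes/s.
After 1.4:1 compression, effective rate ≈ 274285.71 bytes/s.
Capacity = 256 × 1,048,576 = 268,435,456 bytes.
268,435,456 / effective rate ≈ 978.67 s → 978 seconds.

978 seconds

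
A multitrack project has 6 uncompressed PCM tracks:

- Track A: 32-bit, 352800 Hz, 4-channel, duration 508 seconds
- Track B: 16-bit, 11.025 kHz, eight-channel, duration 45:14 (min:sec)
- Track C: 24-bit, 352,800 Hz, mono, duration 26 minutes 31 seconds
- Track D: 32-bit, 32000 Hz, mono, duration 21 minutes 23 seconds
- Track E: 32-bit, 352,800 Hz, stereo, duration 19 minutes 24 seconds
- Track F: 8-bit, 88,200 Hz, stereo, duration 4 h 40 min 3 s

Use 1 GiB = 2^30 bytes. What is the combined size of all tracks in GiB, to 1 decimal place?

10.7 GiB

Track A: 352,800 × 508 × 4 × 4 = 2,867,558,400 bytes.
Track B: 45:14 (min:sec) = 2,714 s; 11,025 × 2,714 × 2 × 8 = 478,749,600 bytes.
Track C: 26 minutes 31 seconds = 1,591 s; 352,800 × 1,591 × 3 × 1 = 1,683,914,400 bytes.
Track D: 21 minutes 23 seconds = 1,283 s; 32,000 × 1,283 × 4 × 1 = 164,224,000 bytes.
Track E: 19 minutes 24 seconds = 1,164 s; 352,800 × 1,164 × 4 × 2 = 3,285,273,600 bytes.
Track F: 4 h 40 min 3 s = 16,803 s; 88,200 × 16,803 × 1 × 2 = 2,964,049,200 bytes.
Total = 11,443,769,200 bytes = 10.7 GiB.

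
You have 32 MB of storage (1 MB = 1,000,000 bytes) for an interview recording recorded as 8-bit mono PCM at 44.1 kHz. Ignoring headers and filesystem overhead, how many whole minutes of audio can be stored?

Uncompressed byte rate = 44,100 × 1 × 1 = 44,100 bytes/s.
Capacity = 32 × 1,000,000 = 32,000,000 bytes.
32,000,000 / 44,100 ≈ 725.62 s → 12 minutes.

12 minutes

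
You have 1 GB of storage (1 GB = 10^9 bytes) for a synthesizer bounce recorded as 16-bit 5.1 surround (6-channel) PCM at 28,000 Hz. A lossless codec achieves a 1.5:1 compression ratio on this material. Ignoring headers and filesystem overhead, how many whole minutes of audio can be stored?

74 minutes

Uncompressed byte rate = 28,000 × 2 × 6 = 336,000 bytes/s.
After 1.5:1 compression, effective rate ≈ 224000 bytes/s.
Capacity = 1 × 1,000,000,000 = 1,000,000,000 bytes.
1,000,000,000 / effective rate ≈ 4464.29 s → 74 minutes.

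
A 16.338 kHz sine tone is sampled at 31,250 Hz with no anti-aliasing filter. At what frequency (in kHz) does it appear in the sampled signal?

Nyquist = 31,250/2 = 15,625 Hz; 16,338 Hz exceeds it.
Alias = |16,338 − 1×31,250| = |16,338 − 31,250| = 14,912 Hz = 14.912 kHz.

14.912 kHz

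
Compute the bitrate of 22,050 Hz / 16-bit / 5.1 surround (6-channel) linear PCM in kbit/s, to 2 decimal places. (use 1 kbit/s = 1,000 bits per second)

2116.80 kbit/s

Bit rate = 22,050 × 16 × 6 = 2,116,800 bits/s.
= 2116.80 kbit/s.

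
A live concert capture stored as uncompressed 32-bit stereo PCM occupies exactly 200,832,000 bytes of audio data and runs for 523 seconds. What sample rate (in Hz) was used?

Bytes = sample_rate × seconds × bytes_per_sample × channels.
sample_rate = 200,832,000 / (523 × 4 × 2) = 200,832,000 / 4,184 = 48,000 Hz.

48,000 Hz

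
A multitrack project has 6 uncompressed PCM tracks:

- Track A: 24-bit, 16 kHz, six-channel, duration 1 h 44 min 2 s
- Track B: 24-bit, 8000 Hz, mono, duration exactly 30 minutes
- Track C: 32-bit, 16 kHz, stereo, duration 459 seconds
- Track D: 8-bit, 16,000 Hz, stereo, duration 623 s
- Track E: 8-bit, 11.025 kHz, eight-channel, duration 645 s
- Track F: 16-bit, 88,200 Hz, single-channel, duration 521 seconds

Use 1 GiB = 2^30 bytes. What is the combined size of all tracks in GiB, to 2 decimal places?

Track A: 1 h 44 min 2 s = 6,242 s; 16,000 × 6,242 × 3 × 6 = 1,797,696,000 bytes.
Track B: exactly 30 minutes = 1,800 s; 8,000 × 1,800 × 3 × 1 = 43,200,000 bytes.
Track C: 16,000 × 459 × 4 × 2 = 58,752,000 bytes.
Track D: 16,000 × 623 × 1 × 2 = 19,936,000 bytes.
Track E: 11,025 × 645 × 1 × 8 = 56,889,000 bytes.
Track F: 88,200 × 521 × 2 × 1 = 91,904,400 bytes.
Total = 2,068,377,400 bytes = 1.93 GiB.

1.93 GiB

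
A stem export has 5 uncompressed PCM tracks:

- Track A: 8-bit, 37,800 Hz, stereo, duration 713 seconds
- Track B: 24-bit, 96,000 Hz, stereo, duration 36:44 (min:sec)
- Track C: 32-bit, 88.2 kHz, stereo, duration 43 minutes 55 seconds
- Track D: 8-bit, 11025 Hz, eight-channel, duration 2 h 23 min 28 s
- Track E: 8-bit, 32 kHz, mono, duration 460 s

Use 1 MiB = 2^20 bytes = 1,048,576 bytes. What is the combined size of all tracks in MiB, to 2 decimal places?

Track A: 37,800 × 713 × 1 × 2 = 53,902,800 bytes.
Track B: 36:44 (min:sec) = 2,204 s; 96,000 × 2,204 × 3 × 2 = 1,269,504,000 bytes.
Track C: 43 minutes 55 seconds = 2,635 s; 88,200 × 2,635 × 4 × 2 = 1,859,256,000 bytes.
Track D: 2 h 23 min 28 s = 8,608 s; 11,025 × 8,608 × 1 × 8 = 759,225,600 bytes.
Track E: 32,000 × 460 × 1 × 1 = 14,720,000 bytes.
Total = 3,956,608,400 bytes = 3773.32 MiB.

3773.32 MiB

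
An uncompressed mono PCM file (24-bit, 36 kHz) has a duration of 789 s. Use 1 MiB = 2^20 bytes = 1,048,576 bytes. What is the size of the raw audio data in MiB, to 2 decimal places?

Bytes = 36,000 samples/s × 789 s × 3 bytes/sample × 1 ch = 85,212,000 bytes.
85,212,000 / 1,048,576 = 81.26 MiB.

81.26 MiB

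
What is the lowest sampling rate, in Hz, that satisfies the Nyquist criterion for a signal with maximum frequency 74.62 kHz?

149,240 Hz

Minimum sample rate = 2 × 74,620 Hz = 149,240 Hz.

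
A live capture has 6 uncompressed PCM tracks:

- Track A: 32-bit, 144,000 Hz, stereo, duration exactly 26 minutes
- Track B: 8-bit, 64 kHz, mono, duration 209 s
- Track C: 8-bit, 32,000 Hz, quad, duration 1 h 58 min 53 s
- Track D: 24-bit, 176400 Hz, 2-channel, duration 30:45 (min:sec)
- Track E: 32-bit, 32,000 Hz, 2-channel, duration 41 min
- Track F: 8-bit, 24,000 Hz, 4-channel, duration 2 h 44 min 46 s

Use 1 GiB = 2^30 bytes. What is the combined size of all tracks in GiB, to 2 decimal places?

5.83 GiB

Track A: exactly 26 minutes = 1,560 s; 144,000 × 1,560 × 4 × 2 = 1,797,120,000 bytes.
Track B: 64,000 × 209 × 1 × 1 = 13,376,000 bytes.
Track C: 1 h 58 min 53 s = 7,133 s; 32,000 × 7,133 × 1 × 4 = 913,024,000 bytes.
Track D: 30:45 (min:sec) = 1,845 s; 176,400 × 1,845 × 3 × 2 = 1,952,748,000 bytes.
Track E: 41 min = 2,460 s; 32,000 × 2,460 × 4 × 2 = 629,760,000 bytes.
Track F: 2 h 44 min 46 s = 9,886 s; 24,000 × 9,886 × 1 × 4 = 949,056,000 bytes.
Total = 6,255,084,000 bytes = 5.83 GiB.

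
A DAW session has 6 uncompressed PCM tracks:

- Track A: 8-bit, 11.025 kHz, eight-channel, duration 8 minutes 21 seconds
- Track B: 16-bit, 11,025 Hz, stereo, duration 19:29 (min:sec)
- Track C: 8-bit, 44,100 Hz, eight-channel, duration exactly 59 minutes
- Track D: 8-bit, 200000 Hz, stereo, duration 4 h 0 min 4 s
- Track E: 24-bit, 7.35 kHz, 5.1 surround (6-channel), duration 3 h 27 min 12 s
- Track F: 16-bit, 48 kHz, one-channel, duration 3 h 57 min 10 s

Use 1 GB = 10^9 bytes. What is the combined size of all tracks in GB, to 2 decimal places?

Track A: 8 minutes 21 seconds = 501 s; 11,025 × 501 × 1 × 8 = 44,188,200 bytes.
Track B: 19:29 (min:sec) = 1,169 s; 11,025 × 1,169 × 2 × 2 = 51,552,900 bytes.
Track C: exactly 59 minutes = 3,540 s; 44,100 × 3,540 × 1 × 8 = 1,248,912,000 bytes.
Track D: 4 h 0 min 4 s = 14,404 s; 200,000 × 14,404 × 1 × 2 = 5,761,600,000 bytes.
Track E: 3 h 27 min 12 s = 12,432 s; 7,350 × 12,432 × 3 × 6 = 1,644,753,600 bytes.
Track F: 3 h 57 min 10 s = 14,230 s; 48,000 × 14,230 × 2 × 1 = 1,366,080,000 bytes.
Total = 10,117,086,700 bytes = 10.12 GB.

10.12 GB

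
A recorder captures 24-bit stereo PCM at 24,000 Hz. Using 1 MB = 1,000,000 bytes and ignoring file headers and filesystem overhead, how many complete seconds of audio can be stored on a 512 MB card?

3,555 seconds

Uncompressed byte rate = 24,000 × 3 × 2 = 144,000 bytes/s.
Capacity = 512 × 1,000,000 = 512,000,000 bytes.
512,000,000 / 144,000 ≈ 3555.56 s → 3,555 seconds.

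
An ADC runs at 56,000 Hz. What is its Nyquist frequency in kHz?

28 kHz

Nyquist frequency = sample rate / 2 = 56,000 / 2 = 28 kHz.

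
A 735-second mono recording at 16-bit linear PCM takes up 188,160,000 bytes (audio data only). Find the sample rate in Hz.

Bytes = sample_rate × seconds × bytes_per_sample × channels.
sample_rate = 188,160,000 / (735 × 2 × 1) = 188,160,000 / 1,470 = 128,000 Hz.

128,000 Hz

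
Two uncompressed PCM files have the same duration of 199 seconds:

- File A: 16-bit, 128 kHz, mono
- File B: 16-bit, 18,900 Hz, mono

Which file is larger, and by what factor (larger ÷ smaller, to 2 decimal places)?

File A: 128,000 × 2 × 1 = 256,000 bytes/s.
File B: 18,900 × 2 × 1 = 37,800 bytes/s.
File A is larger; ratio = 50,944,000 / 7,522,200 = 6.77.

File A, by a factor of 6.77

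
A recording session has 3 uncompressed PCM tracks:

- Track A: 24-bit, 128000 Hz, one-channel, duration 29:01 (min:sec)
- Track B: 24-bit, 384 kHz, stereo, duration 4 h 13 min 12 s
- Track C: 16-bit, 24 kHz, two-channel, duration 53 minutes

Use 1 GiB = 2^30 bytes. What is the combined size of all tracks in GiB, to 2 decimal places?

33.51 GiB

Track A: 29:01 (min:sec) = 1,741 s; 128,000 × 1,741 × 3 × 1 = 668,544,000 bytes.
Track B: 4 h 13 min 12 s = 15,192 s; 384,000 × 15,192 × 3 × 2 = 35,002,368,000 bytes.
Track C: 53 minutes = 3,180 s; 24,000 × 3,180 × 2 × 2 = 305,280,000 bytes.
Total = 35,976,192,000 bytes = 33.51 GiB.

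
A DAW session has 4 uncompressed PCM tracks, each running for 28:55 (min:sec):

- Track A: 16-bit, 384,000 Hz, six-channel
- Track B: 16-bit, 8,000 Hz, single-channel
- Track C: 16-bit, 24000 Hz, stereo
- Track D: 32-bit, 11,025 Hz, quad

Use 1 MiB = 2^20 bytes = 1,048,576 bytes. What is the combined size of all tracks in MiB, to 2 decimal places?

28:55 (min:sec) = 1,735 s.
Track A: 384,000 × 1,735 × 2 × 6 = 7,994,880,000 bytes.
Track B: 8,000 × 1,735 × 2 × 1 = 27,760,000 bytes.
Track C: 24,000 × 1,735 × 2 × 2 = 166,560,000 bytes.
Track D: 11,025 × 1,735 × 4 × 4 = 306,054,000 bytes.
Total = 8,495,254,000 bytes = 8101.71 MiB.

8101.71 MiB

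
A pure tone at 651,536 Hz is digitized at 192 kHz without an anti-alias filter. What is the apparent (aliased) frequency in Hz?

Nyquist = 192,000/2 = 96,000 Hz; 651,536 Hz exceeds it.
Alias = |651,536 − 3×192,000| = |651,536 − 576,000| = 75,536 Hz.

75,536 Hz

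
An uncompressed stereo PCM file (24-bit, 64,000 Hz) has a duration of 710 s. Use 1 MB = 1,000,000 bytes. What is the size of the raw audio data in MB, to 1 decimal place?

Bytes = 64,000 samples/s × 710 s × 3 bytes/sample × 2 ch = 272,640,000 bytes.
272,640,000 / 1,000,000 = 272.6 MB.

272.6 MB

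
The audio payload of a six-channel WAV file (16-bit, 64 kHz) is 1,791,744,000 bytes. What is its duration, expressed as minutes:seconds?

38:53

Byte rate = 64,000 × 2 × 6 = 768,000 bytes/s.
Duration = 1,791,744,000 / 768,000 = 2,333 s.
2,333 s = 38:53.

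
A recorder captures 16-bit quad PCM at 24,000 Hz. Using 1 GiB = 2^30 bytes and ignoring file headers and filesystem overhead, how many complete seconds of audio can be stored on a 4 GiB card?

22,369 seconds

Uncompressed byte rate = 24,000 × 2 × 4 = 192,000 bytes/s.
Capacity = 4 × 1,073,741,824 = 4,294,967,296 bytes.
4,294,967,296 / 192,000 ≈ 22369.62 s → 22,369 seconds.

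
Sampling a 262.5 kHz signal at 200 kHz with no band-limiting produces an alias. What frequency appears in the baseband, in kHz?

Nyquist = 200,000/2 = 100,000 Hz; 262,500 Hz exceeds it.
Alias = |262,500 − 1×200,000| = |262,500 − 200,000| = 62,500 Hz = 62.5 kHz.

62.5 kHz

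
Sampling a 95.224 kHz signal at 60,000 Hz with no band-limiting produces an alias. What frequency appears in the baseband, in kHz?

24.776 kHz

Nyquist = 60,000/2 = 30,000 Hz; 95,224 Hz exceeds it.
Alias = |95,224 − 2×60,000| = |95,224 − 120,000| = 24,776 Hz = 24.776 kHz.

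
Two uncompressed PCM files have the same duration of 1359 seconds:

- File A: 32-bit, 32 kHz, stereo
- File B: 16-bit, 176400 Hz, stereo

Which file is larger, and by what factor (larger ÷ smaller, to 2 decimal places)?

File A: 32,000 × 4 × 2 = 256,000 bytes/s.
File B: 176,400 × 2 × 2 = 705,600 bytes/s.
File B is larger; ratio = 958,910,400 / 347,904,000 = 2.76.

File B, by a factor of 2.76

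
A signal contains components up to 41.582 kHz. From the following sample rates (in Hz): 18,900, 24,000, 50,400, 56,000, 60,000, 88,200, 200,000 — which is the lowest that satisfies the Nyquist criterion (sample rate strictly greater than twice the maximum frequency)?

Need sample rate > 2 × 41,582 = 83,164 Hz.
Lowest listed rate above 83,164 Hz is 88,200 Hz.

88,200 Hz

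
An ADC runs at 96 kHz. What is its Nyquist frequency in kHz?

48 kHz

Nyquist frequency = sample rate / 2 = 96,000 / 2 = 48 kHz.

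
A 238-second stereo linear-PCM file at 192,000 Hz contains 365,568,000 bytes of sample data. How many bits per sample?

32 bits

Bytes per sample = 365,568,000 / (192,000 × 238 × 2) = 365,568,000 / 91,392,000 = 4.
Bit depth = 4 × 8 = 32 bits.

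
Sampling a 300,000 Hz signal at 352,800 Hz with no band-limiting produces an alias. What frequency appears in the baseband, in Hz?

52,800 Hz

Nyquist = 352,800/2 = 176,400 Hz; 300,000 Hz exceeds it.
Alias = |300,000 − 1×352,800| = |300,000 − 352,800| = 52,800 Hz.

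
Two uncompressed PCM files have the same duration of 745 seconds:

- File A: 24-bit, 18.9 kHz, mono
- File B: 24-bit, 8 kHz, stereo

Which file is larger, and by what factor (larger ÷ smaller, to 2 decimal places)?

File A, by a factor of 1.18

File A: 18,900 × 3 × 1 = 56,700 bytes/s.
File B: 8,000 × 3 × 2 = 48,000 bytes/s.
File A is larger; ratio = 42,241,500 / 35,760,000 = 1.18.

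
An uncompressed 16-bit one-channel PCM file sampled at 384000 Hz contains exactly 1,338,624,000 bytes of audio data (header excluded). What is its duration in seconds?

Byte rate = 384,000 × 2 × 1 = 768,000 bytes/s.
Duration = 1,338,624,000 / 768,000 = 1,743 s.

1,743 seconds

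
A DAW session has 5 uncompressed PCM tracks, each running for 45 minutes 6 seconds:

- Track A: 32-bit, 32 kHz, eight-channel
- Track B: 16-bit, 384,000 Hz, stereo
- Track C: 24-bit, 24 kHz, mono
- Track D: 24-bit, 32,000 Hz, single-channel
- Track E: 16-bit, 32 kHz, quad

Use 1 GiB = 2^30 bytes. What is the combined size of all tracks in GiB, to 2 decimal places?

7.52 GiB

45 minutes 6 seconds = 2,706 s.
Track A: 32,000 × 2,706 × 4 × 8 = 2,770,944,000 bytes.
Track B: 384,000 × 2,706 × 2 × 2 = 4,156,416,000 bytes.
Track C: 24,000 × 2,706 × 3 × 1 = 194,832,000 bytes.
Track D: 32,000 × 2,706 × 3 × 1 = 259,776,000 bytes.
Track E: 32,000 × 2,706 × 2 × 4 = 692,736,000 bytes.
Total = 8,074,704,000 bytes = 7.52 GiB.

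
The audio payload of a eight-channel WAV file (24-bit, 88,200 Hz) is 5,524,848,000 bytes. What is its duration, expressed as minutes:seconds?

Byte rate = 88,200 × 3 × 8 = 2,116,800 bytes/s.
Duration = 5,524,848,000 / 2,116,800 = 2,610 s.
2,610 s = 43:30.

43:30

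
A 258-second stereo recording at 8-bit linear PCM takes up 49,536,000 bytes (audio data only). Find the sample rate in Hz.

Bytes = sample_rate × seconds × bytes_per_sample × channels.
sample_rate = 49,536,000 / (258 × 1 × 2) = 49,536,000 / 516 = 96,000 Hz.

96,000 Hz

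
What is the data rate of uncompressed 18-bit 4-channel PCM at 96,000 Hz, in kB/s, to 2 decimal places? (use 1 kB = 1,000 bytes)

Bit rate = 96,000 × 18 × 4 = 6,912,000 bits/s.
6,912,000 / 8 = 864,000 B/s = 864.00 kB/s.

864.00 kB/s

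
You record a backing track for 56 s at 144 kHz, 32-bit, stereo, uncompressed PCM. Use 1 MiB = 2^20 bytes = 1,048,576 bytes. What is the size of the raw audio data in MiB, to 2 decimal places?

Bytes = 144,000 samples/s × 56 s × 4 bytes/sample × 2 ch = 64,512,000 bytes.
64,512,000 / 1,048,576 = 61.52 MiB.

61.52 MiB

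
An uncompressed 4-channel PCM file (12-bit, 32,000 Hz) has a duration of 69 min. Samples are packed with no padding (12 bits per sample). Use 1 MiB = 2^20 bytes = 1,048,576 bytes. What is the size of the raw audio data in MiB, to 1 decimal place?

758.1 MiB

Duration = 69 min = 4,140 s.
Bits = 32,000 × 4,140 × 12 × 4 = 6,359,040,000 bits = 794,880,000 bytes.
794,880,000 / 1,048,576 = 758.1 MiB.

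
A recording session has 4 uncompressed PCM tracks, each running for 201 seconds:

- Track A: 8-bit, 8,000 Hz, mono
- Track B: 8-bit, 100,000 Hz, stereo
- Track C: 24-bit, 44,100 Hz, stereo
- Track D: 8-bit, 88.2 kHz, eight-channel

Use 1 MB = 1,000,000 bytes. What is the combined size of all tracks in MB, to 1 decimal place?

Track A: 8,000 × 201 × 1 × 1 = 1,608,000 bytes.
Track B: 100,000 × 201 × 1 × 2 = 40,200,000 bytes.
Track C: 44,100 × 201 × 3 × 2 = 53,184,600 bytes.
Track D: 88,200 × 201 × 1 × 8 = 141,825,600 bytes.
Total = 236,818,200 bytes = 236.8 MB.

236.8 MB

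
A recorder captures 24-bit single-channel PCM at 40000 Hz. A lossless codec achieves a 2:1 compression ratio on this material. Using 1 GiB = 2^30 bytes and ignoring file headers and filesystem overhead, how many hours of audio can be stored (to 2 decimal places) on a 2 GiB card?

Uncompressed byte rate = 40,000 × 3 × 1 = 120,000 bytes/s.
After 2:1 compression, effective rate ≈ 60000 bytes/s.
Capacity = 2 × 1,073,741,824 = 2,147,483,648 bytes.
2,147,483,648 / effective rate ≈ 35791.39 s → 9.94 hours.

9.94 hours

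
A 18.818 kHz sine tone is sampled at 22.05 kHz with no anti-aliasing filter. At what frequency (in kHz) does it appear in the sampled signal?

Nyquist = 22,050/2 = 11,025 Hz; 18,818 Hz exceeds it.
Alias = |18,818 − 1×22,050| = |18,818 − 22,050| = 3,232 Hz = 3.232 kHz.

3.232 kHz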